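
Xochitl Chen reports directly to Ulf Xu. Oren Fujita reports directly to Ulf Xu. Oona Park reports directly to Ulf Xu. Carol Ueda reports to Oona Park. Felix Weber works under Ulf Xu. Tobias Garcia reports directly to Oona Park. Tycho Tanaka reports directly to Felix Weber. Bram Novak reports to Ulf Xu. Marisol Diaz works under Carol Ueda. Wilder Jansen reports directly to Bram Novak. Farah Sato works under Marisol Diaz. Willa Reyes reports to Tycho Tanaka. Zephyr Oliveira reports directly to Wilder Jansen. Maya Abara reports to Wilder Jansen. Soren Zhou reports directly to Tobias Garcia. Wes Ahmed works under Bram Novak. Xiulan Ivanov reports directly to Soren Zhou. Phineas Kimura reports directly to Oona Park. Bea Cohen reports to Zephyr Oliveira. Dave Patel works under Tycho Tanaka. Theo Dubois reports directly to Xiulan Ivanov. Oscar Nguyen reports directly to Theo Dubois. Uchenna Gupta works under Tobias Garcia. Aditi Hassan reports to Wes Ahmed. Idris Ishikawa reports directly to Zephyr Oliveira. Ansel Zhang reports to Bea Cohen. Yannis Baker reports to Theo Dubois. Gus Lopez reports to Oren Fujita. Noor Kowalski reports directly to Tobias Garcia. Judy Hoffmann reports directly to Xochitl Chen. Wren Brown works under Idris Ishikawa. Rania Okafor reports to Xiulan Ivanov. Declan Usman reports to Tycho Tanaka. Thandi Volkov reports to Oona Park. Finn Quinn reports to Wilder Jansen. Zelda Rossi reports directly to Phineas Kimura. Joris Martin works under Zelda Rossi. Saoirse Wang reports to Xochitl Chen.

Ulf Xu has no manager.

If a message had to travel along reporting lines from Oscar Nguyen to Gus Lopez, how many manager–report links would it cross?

8

Oscar Nguyen is 6 levels below Ulf Xu, and Gus Lopez is 2 levels below Ulf Xu (their lowest common manager). The shortest path runs up from Oscar Nguyen to Ulf Xu and back down to Gus Lopez: 6 + 2 = 8 links.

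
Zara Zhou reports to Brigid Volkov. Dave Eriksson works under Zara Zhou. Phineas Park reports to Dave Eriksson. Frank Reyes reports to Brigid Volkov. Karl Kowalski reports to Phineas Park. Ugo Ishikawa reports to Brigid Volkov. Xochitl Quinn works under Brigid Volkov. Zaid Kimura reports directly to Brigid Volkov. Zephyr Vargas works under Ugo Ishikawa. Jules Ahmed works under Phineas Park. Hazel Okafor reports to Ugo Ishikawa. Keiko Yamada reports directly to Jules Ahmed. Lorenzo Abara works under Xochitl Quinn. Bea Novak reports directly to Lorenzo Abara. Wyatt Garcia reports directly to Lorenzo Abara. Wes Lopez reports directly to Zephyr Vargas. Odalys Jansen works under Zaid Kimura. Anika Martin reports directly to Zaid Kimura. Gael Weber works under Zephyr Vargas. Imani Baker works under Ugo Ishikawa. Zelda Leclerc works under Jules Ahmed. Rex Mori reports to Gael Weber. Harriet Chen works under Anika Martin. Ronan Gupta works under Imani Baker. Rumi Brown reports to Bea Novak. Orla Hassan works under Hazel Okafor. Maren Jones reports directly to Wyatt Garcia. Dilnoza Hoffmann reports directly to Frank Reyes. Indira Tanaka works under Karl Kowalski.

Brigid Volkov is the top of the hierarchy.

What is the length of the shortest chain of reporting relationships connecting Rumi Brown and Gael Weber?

7

Rumi Brown is 4 levels below Brigid Volkov, and Gael Weber is 3 levels below Brigid Volkov (their lowest common manager). The shortest path runs up from Rumi Brown to Brigid Volkov and back down to Gael Weber: 4 + 3 = 7 links.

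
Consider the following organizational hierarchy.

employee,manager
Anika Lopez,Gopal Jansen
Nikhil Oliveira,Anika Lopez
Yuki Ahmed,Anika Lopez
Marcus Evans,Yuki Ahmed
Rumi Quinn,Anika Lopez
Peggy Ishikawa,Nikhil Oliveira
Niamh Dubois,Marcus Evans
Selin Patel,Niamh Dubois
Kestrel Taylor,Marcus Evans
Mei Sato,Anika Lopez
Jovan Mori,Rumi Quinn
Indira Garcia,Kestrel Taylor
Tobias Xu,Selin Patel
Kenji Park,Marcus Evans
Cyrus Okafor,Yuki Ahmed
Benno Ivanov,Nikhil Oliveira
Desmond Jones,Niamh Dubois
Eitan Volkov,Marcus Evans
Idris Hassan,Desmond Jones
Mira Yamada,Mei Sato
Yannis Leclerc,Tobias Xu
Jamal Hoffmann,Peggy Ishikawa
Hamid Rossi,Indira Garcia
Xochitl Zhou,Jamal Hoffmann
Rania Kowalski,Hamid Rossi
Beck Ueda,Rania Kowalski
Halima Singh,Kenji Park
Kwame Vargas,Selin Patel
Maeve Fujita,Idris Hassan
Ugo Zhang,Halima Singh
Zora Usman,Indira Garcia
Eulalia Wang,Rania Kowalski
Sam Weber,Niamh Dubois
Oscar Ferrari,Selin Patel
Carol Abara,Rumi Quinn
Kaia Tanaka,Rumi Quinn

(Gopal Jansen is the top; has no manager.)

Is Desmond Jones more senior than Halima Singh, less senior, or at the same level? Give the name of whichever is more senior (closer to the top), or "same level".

Both Desmond Jones and Halima Singh are 5 levels below Gopal Jansen.

same level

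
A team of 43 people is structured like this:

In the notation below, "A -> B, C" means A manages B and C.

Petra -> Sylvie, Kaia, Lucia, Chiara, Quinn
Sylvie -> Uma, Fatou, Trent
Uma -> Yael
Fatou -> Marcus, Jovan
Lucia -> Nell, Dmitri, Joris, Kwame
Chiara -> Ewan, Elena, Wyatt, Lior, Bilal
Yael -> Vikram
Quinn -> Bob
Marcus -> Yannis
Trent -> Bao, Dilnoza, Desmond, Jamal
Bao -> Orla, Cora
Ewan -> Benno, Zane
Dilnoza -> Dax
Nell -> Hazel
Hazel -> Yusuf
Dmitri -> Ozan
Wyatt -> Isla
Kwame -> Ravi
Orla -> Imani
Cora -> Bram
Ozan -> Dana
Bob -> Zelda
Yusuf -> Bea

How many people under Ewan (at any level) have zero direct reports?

The people in Ewan's organization with no one reporting to them are Zane, Benno. That is 2.

2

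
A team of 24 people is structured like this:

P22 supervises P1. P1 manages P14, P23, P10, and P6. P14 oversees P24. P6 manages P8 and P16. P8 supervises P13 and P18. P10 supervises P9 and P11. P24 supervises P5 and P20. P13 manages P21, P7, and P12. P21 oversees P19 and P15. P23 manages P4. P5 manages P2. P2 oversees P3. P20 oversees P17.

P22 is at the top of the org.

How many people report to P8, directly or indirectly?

P8 directly manages P13, P18. Under P13: P12, P7, P21, P15, P19 (5). P18 has no reports. So P8's organization is 2 direct reports plus everyone under them: 6 + 1 = 7.

7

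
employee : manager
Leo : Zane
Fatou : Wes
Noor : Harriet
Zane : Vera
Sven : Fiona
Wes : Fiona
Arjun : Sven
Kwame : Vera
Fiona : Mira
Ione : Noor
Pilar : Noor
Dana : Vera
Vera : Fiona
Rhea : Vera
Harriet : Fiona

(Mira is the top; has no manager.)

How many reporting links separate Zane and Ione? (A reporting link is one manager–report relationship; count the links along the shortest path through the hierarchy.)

Zane is 2 levels below Fiona, and Ione is 3 levels below Fiona (their lowest common manager). The shortest path runs up from Zane to Fiona and back down to Ione: 2 + 3 = 5 links.

5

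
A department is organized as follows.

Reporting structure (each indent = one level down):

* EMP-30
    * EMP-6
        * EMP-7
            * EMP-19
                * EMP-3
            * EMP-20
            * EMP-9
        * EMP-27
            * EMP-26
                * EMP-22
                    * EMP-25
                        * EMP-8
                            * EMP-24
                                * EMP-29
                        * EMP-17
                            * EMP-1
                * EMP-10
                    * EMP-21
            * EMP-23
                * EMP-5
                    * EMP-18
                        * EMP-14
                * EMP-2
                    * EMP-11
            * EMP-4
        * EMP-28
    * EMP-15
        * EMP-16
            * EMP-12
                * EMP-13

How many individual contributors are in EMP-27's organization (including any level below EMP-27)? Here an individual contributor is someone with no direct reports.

The people in EMP-27's organization with no one reporting to them are EMP-4, EMP-11, EMP-14, EMP-21, EMP-1, EMP-29. That is 6.

6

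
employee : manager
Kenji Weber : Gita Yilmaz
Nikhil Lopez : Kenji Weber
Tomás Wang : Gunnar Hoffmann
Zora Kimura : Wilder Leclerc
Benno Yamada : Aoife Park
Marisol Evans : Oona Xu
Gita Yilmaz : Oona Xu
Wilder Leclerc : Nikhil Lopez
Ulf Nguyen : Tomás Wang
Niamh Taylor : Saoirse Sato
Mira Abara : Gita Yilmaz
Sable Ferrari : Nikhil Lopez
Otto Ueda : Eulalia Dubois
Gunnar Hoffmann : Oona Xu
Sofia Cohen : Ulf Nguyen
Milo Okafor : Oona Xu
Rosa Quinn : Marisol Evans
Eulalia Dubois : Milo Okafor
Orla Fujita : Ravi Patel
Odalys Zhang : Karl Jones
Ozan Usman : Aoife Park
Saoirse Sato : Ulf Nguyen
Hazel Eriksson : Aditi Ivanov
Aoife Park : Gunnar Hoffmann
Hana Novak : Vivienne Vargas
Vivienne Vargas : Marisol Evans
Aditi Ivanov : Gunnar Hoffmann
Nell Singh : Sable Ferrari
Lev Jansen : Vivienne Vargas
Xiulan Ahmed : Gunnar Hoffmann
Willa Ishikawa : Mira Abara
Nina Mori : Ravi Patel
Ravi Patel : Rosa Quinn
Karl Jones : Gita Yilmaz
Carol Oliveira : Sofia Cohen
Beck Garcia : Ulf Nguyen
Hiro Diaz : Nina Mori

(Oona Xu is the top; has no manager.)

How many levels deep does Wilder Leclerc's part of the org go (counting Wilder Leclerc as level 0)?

1

The longest chain under Wilder Leclerc runs Wilder Leclerc → Zora Kimura, which is 1 level below Wilder Leclerc.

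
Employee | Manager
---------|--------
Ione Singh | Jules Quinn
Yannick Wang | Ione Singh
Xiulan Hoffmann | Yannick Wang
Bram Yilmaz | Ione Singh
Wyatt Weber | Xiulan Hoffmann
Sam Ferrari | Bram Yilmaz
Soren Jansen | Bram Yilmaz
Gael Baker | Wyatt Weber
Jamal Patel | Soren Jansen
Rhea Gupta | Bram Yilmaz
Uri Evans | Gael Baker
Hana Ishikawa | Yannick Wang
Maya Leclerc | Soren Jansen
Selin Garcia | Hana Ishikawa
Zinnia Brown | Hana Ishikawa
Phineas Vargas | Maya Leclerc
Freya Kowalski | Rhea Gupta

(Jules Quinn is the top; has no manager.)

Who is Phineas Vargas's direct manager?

Maya Leclerc

Phineas Vargas reports directly to Maya Leclerc.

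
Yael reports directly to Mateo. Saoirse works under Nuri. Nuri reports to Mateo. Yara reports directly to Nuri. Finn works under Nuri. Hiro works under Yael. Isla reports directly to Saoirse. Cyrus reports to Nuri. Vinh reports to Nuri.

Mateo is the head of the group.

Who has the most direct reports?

Nuri

Direct-report counts: Mateo has 2; Yael has 1; Nuri has 5; Saoirse has 1. The largest is 5, held by Nuri.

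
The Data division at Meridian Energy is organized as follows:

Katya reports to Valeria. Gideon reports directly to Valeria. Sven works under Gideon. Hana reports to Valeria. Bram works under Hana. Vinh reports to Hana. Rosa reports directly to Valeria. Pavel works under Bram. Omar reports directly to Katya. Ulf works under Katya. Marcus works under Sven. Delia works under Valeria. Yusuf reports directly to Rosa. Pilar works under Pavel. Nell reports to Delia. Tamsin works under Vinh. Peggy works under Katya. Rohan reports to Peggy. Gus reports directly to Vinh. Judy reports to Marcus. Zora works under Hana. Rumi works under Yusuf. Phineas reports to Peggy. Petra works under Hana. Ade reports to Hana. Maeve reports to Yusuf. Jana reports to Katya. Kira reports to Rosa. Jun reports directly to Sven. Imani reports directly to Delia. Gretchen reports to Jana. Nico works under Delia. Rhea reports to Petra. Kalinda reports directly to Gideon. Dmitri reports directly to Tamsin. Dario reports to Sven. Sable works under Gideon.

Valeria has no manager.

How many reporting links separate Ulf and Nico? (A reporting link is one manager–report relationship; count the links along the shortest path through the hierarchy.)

Ulf is 2 levels below Valeria, and Nico is 2 levels below Valeria (their lowest common manager). The shortest path runs up from Ulf to Valeria and back down to Nico: 2 + 2 = 4 links.

4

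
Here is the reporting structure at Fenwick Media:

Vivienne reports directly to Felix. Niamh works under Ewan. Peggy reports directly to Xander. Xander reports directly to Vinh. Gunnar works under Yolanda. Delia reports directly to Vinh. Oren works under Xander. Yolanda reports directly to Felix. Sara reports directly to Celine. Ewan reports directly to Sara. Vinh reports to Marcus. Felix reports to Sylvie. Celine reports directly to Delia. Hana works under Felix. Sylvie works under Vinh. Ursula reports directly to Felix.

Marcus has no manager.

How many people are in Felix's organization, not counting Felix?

Felix directly manages Yolanda, Ursula, Vivienne, Hana. Under Yolanda: Gunnar (1). Ursula has no reports. Vivienne has no reports. Hana has no reports. So Felix's organization is 4 direct reports plus everyone under them: 2 + 1 + 1 + 1 = 5.

5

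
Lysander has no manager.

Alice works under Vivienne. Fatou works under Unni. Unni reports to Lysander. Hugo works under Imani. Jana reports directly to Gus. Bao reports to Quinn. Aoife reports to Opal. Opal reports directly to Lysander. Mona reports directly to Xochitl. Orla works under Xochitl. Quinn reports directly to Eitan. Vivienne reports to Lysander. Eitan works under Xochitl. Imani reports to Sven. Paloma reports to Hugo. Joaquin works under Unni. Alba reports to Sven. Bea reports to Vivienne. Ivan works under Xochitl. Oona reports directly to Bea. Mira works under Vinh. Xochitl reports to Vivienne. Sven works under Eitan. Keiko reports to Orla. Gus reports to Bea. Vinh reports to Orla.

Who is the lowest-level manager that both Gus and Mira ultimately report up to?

Vivienne

Gus's chain of managers is Bea, Vivienne, Lysander. Mira's chain of managers is Vinh, Orla, Xochitl, Vivienne, Lysander. The first manager that appears in both chains is Vivienne.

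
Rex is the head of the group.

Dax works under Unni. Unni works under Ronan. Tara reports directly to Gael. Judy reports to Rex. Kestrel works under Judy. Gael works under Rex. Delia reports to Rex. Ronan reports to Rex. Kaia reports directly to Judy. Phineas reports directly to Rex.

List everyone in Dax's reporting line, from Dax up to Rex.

Dax -> Unni -> Ronan -> Rex

Dax reports to Unni. Unni reports to Ronan. Ronan reports to Rex. Rex is at the top.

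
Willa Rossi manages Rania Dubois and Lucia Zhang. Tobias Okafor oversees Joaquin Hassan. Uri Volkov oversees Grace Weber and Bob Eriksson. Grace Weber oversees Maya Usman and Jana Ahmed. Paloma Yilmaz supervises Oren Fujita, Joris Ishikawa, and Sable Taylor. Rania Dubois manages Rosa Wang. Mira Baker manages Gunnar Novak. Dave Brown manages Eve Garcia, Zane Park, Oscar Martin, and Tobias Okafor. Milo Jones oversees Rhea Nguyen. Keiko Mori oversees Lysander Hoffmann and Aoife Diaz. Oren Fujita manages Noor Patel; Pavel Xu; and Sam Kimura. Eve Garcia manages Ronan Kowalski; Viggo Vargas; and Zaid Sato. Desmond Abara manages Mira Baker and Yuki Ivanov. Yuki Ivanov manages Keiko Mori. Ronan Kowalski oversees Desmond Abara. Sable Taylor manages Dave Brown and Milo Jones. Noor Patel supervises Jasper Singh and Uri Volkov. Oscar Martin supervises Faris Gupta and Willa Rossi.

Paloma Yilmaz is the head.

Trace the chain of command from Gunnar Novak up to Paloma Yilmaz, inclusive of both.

Gunnar Novak reports to Mira Baker. Mira Baker reports to Desmond Abara. Desmond Abara reports to Ronan Kowalski. Ronan Kowalski reports to Eve Garcia. Eve Garcia reports to Dave Brown. Dave Brown reports to Sable Taylor. Sable Taylor reports to Paloma Yilmaz. Paloma Yilmaz is at the top.

Gunnar Novak -> Mira Baker -> Desmond Abara -> Ronan Kowalski -> Eve Garcia -> Dave Brown -> Sable Taylor -> Paloma Yilmaz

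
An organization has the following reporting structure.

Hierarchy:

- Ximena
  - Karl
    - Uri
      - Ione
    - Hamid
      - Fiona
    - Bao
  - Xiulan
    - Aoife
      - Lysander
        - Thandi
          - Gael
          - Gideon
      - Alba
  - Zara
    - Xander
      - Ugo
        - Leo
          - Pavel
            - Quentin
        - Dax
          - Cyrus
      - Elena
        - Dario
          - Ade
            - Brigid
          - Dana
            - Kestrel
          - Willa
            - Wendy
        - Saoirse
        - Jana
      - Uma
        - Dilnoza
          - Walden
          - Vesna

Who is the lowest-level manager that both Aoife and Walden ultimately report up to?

Ximena

Aoife's chain of managers is Xiulan, Ximena. Walden's chain of managers is Dilnoza, Uma, Xander, Zara, Ximena. The first manager that appears in both chains is Ximena.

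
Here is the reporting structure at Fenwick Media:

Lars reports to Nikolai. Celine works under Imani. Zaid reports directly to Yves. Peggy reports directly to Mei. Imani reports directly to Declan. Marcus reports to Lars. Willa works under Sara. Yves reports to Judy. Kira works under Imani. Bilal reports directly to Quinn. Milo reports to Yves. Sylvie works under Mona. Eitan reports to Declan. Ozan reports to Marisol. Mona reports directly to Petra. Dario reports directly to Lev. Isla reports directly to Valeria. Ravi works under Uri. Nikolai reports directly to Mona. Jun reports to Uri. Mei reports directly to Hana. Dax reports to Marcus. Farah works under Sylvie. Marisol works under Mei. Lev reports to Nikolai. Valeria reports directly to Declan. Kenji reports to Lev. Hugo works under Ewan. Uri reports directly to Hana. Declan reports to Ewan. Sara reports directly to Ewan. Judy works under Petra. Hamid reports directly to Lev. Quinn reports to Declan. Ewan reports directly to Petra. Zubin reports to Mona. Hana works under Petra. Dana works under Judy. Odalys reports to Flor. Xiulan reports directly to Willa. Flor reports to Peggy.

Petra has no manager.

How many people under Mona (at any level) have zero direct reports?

6

The people in Mona's organization with no one reporting to them are Farah, Dax, Kenji, Hamid, Dario, Zubin. That is 6.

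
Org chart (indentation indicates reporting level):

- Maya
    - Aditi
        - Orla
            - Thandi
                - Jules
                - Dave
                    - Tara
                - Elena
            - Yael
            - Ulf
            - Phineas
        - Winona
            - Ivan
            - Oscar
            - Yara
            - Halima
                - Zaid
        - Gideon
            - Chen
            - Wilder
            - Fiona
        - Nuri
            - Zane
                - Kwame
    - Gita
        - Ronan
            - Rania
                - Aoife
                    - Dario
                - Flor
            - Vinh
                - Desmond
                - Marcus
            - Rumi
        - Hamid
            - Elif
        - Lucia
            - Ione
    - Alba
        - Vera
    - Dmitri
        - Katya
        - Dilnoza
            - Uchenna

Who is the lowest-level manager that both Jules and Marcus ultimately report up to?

Jules's chain of managers is Thandi, Orla, Aditi, Maya. Marcus's chain of managers is Vinh, Ronan, Gita, Maya. The first manager that appears in both chains is Maya.

Maya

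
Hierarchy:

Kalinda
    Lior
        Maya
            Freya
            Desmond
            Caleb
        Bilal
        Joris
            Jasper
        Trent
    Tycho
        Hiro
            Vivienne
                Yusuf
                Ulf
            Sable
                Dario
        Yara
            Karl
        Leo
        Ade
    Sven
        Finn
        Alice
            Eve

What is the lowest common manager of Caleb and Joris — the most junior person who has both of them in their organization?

Lior

Caleb's chain of managers is Maya, Lior, Kalinda. Joris's chain of managers is Lior, Kalinda. The first manager that appears in both chains is Lior.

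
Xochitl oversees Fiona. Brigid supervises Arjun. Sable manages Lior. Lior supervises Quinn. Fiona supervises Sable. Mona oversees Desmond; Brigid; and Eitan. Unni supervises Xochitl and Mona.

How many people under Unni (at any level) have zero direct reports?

4

The people in Unni's organization with no one reporting to them are Quinn, Arjun, Eitan, Desmond. That is 4.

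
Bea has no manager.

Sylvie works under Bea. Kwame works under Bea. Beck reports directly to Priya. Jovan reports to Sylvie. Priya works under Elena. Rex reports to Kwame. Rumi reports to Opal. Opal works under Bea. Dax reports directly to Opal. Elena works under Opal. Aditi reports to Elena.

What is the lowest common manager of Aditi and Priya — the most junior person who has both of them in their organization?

Aditi's chain of managers is Elena, Opal, Bea. Priya's chain of managers is Elena, Opal, Bea. The first manager that appears in both chains is Elena.

Elena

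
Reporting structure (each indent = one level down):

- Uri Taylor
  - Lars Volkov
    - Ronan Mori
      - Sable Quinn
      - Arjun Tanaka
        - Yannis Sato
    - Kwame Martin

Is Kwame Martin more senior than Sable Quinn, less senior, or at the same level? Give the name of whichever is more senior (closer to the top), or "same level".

Kwame Martin is 2 levels below Uri Taylor; Sable Quinn is 3. Kwame Martin is higher.

Kwame Martin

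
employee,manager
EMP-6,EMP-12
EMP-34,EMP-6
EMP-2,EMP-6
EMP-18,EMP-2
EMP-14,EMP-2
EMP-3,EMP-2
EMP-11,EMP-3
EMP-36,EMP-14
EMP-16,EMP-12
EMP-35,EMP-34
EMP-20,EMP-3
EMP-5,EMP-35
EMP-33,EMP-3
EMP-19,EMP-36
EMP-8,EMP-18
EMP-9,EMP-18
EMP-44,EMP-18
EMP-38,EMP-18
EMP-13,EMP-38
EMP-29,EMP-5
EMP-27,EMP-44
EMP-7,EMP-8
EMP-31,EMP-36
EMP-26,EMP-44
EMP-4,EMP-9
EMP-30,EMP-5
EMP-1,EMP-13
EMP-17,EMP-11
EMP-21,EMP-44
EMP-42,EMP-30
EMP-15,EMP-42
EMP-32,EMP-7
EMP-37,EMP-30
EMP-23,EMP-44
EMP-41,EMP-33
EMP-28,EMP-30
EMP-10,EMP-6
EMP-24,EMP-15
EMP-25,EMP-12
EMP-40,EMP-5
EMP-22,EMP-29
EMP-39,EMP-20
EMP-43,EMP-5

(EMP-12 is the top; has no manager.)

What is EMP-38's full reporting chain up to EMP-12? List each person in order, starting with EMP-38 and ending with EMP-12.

EMP-38 reports to EMP-18. EMP-18 reports to EMP-2. EMP-2 reports to EMP-6. EMP-6 reports to EMP-12. EMP-12 is at the top.

EMP-38 -> EMP-18 -> EMP-2 -> EMP-6 -> EMP-12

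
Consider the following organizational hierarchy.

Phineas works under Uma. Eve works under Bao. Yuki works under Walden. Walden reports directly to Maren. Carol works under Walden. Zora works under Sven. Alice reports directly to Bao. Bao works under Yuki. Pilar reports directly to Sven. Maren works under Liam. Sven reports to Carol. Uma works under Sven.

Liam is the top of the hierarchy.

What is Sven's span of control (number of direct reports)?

Sven directly manages Uma, Zora, Pilar. That is 3 direct reports.

3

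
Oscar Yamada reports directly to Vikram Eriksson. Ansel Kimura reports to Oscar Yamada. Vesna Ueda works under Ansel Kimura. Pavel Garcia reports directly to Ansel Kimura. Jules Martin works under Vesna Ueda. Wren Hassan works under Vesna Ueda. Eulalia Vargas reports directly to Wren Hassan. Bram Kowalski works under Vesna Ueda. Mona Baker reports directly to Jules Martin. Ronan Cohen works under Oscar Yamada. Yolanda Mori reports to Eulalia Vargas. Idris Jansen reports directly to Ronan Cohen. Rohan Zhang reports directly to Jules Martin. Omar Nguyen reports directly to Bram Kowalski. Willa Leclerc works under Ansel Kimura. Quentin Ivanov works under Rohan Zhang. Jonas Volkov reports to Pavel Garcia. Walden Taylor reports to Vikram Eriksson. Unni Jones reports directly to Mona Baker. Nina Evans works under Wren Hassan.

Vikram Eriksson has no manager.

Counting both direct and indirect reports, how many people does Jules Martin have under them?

4

Jules Martin directly manages Mona Baker, Rohan Zhang. Under Mona Baker: Unni Jones (1). Under Rohan Zhang: Quentin Ivanov (1). So Jules Martin's organization is 2 direct reports plus everyone under them: 2 + 2 = 4.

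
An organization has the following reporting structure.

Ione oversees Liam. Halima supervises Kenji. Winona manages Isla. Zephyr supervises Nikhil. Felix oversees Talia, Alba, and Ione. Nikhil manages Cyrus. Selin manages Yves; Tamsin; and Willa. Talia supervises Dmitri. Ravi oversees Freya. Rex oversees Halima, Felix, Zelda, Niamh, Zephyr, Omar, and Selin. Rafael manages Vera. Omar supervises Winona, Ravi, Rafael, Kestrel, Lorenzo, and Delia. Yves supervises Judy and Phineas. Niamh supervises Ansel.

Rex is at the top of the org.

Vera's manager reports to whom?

Omar

Vera reports to Rafael, and Rafael reports to Omar. So Vera's skip-level manager is Omar.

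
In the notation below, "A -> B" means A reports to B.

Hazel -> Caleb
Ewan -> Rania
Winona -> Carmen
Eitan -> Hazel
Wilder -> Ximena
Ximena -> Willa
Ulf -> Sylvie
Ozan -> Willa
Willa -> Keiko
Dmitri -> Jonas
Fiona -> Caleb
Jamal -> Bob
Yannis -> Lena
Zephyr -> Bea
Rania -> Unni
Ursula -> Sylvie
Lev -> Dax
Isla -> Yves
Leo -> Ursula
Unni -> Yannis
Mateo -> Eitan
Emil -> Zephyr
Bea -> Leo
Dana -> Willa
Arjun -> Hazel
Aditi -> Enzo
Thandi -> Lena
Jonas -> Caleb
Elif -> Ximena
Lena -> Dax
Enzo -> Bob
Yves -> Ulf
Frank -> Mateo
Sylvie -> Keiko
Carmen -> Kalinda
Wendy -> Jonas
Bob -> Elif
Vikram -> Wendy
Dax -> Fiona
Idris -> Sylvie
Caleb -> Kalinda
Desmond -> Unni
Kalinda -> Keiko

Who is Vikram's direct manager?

Vikram reports directly to Wendy.

Wendy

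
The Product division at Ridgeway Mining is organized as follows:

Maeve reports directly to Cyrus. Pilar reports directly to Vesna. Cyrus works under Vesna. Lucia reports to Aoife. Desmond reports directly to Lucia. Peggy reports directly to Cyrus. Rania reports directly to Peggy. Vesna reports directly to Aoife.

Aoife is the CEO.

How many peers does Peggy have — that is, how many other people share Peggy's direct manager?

Peggy reports to Cyrus. Cyrus's other direct reports are Maeve — 1 peer.

1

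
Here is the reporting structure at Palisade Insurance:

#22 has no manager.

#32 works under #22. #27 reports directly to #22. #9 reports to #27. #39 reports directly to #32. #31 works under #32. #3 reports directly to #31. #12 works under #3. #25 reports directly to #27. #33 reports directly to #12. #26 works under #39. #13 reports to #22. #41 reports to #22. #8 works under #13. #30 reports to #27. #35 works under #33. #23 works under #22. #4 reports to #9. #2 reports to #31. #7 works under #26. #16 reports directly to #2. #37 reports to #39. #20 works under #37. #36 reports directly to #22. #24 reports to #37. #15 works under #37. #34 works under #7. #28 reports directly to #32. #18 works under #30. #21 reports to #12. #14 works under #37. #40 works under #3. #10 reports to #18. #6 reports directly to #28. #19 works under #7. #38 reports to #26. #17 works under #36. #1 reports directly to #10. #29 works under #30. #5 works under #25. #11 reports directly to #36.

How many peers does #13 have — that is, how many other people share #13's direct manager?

5

#13 reports to #22. #22's other direct reports are #32, #27, #41, #23, #36 — 5 peers.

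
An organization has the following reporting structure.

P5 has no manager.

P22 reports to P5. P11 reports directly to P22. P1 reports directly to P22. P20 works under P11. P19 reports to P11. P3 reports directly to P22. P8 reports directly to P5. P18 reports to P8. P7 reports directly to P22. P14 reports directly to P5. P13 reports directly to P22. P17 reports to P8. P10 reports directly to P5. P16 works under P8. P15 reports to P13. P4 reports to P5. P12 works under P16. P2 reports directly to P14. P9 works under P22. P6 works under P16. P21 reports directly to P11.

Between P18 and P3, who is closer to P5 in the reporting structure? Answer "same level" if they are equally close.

same level

Both P18 and P3 are 2 levels below P5.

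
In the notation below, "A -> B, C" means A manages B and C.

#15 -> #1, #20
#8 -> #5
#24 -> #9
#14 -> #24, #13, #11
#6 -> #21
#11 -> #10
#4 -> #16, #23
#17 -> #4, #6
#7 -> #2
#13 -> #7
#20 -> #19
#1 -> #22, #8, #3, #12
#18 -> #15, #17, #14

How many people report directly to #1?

#1 directly manages #22, #8, #3, #12. That is 4 direct reports.

4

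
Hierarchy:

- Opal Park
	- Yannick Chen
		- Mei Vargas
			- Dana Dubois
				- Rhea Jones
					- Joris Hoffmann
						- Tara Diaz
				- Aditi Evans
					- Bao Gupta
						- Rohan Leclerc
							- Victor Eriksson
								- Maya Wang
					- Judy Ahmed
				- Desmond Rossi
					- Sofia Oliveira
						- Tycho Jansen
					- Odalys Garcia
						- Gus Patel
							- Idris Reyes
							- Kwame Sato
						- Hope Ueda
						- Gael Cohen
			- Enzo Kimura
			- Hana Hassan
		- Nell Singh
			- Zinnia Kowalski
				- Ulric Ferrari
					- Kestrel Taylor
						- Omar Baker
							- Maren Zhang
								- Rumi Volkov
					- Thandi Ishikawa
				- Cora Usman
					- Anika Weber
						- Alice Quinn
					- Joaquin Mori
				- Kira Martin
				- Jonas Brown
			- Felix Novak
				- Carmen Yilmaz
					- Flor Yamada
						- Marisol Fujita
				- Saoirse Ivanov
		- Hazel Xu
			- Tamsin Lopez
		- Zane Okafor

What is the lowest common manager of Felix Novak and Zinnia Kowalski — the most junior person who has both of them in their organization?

Felix Novak's chain of managers is Nell Singh, Yannick Chen, Opal Park. Zinnia Kowalski's chain of managers is Nell Singh, Yannick Chen, Opal Park. The first manager that appears in both chains is Nell Singh.

Nell Singh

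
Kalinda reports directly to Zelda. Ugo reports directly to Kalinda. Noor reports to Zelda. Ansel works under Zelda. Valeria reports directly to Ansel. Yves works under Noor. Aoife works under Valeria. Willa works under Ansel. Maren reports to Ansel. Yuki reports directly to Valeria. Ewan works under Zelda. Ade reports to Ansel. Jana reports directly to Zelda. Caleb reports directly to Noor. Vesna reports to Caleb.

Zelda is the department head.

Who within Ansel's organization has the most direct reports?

Direct-report counts within Ansel's organization: Ansel has 4; Valeria has 2. The largest is 4, held by Ansel.

Ansel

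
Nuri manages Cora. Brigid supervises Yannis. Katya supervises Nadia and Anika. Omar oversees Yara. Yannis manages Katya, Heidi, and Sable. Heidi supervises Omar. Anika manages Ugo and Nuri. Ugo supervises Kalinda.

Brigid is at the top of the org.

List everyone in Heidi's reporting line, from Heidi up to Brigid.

Heidi reports to Yannis. Yannis reports to Brigid. Brigid is at the top.

Heidi -> Yannis -> Brigid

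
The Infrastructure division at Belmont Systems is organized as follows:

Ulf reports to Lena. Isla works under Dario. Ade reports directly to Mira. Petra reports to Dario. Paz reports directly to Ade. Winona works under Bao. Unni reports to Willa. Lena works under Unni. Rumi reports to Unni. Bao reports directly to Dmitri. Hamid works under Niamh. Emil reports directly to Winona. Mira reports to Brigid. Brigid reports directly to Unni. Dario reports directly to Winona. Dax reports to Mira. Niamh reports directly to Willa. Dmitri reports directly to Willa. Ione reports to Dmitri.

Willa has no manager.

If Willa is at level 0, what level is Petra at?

5

Chain from Petra up to Willa: Petra → Dario → Winona → Bao → Dmitri → Willa. That is 5 steps up, so Petra is 5 levels below Willa.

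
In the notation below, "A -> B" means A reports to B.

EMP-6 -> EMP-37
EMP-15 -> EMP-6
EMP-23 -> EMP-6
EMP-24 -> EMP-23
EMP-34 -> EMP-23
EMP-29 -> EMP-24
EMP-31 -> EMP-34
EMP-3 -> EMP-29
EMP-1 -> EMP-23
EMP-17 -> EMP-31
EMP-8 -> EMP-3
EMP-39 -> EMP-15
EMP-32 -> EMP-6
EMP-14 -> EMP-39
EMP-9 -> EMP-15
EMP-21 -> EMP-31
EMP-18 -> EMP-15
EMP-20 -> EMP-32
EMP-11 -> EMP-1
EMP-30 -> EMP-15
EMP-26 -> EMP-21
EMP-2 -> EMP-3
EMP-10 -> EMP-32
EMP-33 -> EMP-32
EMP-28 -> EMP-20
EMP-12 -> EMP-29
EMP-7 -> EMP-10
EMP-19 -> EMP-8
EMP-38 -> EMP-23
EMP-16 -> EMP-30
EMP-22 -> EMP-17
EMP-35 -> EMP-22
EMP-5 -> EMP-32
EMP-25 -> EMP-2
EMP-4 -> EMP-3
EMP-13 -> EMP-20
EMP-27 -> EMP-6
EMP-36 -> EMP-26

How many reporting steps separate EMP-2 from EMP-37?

6

Chain from EMP-2 up to EMP-37: EMP-2 → EMP-3 → EMP-29 → EMP-24 → EMP-23 → EMP-6 → EMP-37. That is 6 steps up, so EMP-2 is 6 levels below EMP-37.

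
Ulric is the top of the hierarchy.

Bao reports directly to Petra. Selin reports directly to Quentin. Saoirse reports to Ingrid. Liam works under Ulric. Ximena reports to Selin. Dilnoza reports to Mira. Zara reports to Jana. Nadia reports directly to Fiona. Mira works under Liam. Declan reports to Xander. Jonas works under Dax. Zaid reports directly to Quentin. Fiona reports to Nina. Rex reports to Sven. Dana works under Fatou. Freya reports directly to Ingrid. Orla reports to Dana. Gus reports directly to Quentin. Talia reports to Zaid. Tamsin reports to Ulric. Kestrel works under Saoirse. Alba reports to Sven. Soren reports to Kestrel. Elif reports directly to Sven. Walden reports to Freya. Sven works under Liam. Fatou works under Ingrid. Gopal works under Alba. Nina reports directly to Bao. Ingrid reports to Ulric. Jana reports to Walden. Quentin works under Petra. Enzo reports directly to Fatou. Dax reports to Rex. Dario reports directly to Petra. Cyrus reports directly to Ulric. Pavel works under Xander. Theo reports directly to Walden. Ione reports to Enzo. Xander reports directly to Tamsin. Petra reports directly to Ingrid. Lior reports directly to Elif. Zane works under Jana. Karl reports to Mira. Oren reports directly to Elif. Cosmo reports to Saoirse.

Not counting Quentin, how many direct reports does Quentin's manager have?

Quentin reports to Petra. Petra's other direct reports are Dario, Bao — 2 peers.

2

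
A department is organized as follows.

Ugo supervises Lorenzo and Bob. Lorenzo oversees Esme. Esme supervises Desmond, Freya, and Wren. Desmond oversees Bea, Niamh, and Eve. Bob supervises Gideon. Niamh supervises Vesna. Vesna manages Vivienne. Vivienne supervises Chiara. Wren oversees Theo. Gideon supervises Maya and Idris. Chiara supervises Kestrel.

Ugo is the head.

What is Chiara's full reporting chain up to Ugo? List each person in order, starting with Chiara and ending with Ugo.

Chiara -> Vivienne -> Vesna -> Niamh -> Desmond -> Esme -> Lorenzo -> Ugo

Chiara reports to Vivienne. Vivienne reports to Vesna. Vesna reports to Niamh. Niamh reports to Desmond. Desmond reports to Esme. Esme reports to Lorenzo. Lorenzo reports to Ugo. Ugo is at the top.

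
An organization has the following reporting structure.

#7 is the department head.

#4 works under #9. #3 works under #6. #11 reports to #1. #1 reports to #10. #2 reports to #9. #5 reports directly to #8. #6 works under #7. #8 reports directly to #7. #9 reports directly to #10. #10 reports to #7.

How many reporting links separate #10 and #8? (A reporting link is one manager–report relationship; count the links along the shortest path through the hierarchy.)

2

#10 is 1 level below #7, and #8 is 1 level below #7 (their lowest common manager). The shortest path runs up from #10 to #7 and back down to #8: 1 + 1 = 2 links.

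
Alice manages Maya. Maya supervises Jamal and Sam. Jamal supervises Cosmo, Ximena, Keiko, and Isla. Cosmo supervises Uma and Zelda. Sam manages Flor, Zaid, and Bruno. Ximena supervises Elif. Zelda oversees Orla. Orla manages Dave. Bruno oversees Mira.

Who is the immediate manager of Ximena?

Jamal

Ximena reports directly to Jamal.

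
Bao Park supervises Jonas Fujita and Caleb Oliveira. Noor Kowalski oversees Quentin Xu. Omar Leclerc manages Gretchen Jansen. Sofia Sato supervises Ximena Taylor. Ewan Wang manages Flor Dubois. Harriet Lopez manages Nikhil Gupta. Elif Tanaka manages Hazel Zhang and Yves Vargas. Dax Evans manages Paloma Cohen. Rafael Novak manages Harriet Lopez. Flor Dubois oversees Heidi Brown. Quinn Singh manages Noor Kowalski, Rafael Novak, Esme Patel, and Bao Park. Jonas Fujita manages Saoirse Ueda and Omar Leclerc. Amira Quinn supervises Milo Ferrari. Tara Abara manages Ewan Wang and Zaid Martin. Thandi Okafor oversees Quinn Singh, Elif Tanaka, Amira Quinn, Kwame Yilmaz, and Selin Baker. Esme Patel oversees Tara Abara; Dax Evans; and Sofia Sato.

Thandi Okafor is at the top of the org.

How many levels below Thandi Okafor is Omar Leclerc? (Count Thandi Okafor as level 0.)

4

Chain from Omar Leclerc up to Thandi Okafor: Omar Leclerc → Jonas Fujita → Bao Park → Quinn Singh → Thandi Okafor. That is 4 steps up, so Omar Leclerc is 4 levels below Thandi Okafor.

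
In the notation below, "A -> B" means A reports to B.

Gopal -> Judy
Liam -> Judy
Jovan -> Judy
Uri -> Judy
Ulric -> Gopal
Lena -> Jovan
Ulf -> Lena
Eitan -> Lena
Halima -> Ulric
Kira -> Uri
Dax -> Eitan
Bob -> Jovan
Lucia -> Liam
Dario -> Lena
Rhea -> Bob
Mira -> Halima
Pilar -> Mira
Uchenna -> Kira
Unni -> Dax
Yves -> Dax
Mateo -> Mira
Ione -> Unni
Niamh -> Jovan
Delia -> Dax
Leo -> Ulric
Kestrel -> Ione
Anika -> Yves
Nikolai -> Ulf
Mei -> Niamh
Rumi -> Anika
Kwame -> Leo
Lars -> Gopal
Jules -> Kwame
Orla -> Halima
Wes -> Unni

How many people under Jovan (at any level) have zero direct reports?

8

The people in Jovan's organization with no one reporting to them are Mei, Rhea, Dario, Delia, Rumi, Wes, Kestrel, Nikolai. That is 8.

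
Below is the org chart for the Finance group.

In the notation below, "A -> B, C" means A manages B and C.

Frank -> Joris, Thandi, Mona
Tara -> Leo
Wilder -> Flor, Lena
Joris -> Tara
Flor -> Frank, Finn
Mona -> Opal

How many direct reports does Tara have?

Tara directly manages Leo. That is 1 direct report.

1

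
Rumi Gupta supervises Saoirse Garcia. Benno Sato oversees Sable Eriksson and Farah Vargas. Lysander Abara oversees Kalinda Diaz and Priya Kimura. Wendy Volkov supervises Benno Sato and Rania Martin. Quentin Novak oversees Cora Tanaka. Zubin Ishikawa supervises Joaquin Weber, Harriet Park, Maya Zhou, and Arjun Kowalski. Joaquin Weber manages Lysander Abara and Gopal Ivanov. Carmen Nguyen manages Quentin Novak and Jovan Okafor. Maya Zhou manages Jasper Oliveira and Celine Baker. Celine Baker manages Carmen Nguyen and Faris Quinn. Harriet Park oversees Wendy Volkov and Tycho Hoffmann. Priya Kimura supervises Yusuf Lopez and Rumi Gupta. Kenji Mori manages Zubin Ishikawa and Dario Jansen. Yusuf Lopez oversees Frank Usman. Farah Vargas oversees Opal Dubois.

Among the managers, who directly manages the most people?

Zubin Ishikawa

Direct-report counts: Kenji Mori has 2; Zubin Ishikawa has 4; Joaquin Weber has 2; Lysander Abara has 2; Priya Kimura has 2; Rumi Gupta has 1; Yusuf Lopez has 1; Harriet Park has 2; Wendy Volkov has 2; Benno Sato has 2; Farah Vargas has 1; Maya Zhou has 2; Celine Baker has 2; Carmen Nguyen has 2; Quentin Novak has 1. The largest is 4, held by Zubin Ishikawa.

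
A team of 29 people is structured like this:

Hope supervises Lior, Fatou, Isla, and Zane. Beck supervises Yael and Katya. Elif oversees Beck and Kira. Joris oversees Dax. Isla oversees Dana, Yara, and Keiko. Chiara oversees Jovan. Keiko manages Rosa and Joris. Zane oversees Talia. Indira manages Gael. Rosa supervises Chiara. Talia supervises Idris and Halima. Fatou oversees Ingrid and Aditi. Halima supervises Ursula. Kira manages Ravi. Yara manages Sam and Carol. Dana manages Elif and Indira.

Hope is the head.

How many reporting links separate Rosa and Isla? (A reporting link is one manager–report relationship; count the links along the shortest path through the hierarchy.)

Rosa is in Isla's organization: the chain from Rosa up to Isla is Rosa → Keiko → Isla, which is 2 links.

2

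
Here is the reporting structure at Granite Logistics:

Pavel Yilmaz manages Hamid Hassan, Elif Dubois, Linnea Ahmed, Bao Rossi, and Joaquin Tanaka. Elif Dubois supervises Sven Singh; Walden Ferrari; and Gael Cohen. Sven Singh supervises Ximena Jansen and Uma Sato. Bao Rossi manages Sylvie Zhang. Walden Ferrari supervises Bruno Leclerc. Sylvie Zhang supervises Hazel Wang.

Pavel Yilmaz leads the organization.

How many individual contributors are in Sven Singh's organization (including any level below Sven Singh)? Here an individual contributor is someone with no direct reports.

The people in Sven Singh's organization with no one reporting to them are Uma Sato, Ximena Jansen. That is 2.

2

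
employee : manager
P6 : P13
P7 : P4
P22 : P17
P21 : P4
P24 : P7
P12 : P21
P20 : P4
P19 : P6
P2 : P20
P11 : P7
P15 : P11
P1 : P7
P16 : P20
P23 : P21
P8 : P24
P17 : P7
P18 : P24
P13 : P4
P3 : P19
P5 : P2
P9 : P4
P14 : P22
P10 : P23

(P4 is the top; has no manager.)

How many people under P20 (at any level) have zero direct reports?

2

The people in P20's organization with no one reporting to them are P16, P5. That is 2.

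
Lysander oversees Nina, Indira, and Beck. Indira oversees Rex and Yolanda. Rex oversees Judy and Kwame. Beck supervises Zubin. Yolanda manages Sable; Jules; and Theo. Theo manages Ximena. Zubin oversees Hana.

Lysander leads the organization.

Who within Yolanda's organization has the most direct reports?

Direct-report counts within Yolanda's organization: Yolanda has 3; Theo has 1. The largest is 3, held by Yolanda.

Yolanda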